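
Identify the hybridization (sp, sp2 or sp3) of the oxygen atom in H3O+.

sp³

Three σ bonds + one lone pair = steric number 4 → sp3.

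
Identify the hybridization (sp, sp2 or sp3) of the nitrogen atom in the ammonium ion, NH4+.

sp^3

Four σ bonds, no lone pair → sp3, tetrahedral.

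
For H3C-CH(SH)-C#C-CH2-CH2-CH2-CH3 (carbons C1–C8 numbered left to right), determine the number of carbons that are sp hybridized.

C1: sp3
C2: sp3
C3: sp ✓
C4: sp ✓
C5: sp3
C6: sp3
C7: sp3
C8: sp3
C3, C4 → 2 sp carbons.

2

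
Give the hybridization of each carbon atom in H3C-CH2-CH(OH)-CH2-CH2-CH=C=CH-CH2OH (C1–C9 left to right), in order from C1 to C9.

C1: 4 σ bonds; 4 regions of electron density → sp3.
C2: 4 σ bonds — 4 electron domains, sp3.
C3: 4 σ bonds; 4 regions of electron density → sp3.
C4 is sp3: 4 σ bonds, 4 electron-density regions.
C5 has 4 σ bonds: steric number 4 → sp3.
C6: 3 σ bonds, plus one π bond — 3 electron domains, sp2.
C7 has 2 σ bonds, plus two π bonds: steric number 2 → sp.
C8 has 3 σ bonds, plus one π bond: steric number 3 → sp2.
C9 — 4 σ bonds. Steric number 4, so sp3.

C1 sp3, C2 sp3, C3 sp3, C4 sp3, C5 sp3, C6 sp2, C7 sp, C8 sp2, C9 sp3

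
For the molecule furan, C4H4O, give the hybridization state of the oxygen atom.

sp2

One O lone pair is in the aromatic π system (p orbital), the other is in an sp2 hybrid in the ring plane; O has two σ bonds + one in-plane lone pair → sp2.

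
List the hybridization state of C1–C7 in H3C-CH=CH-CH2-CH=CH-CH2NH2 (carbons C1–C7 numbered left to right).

C1: 4 σ bonds — 4 electron domains, sp3.
C2 has 3 σ bonds, plus one π bond: steric number 3 → sp2.
C3 is sp2: 3 σ bonds, plus one π bond, 3 electron-density regions.
C4 carries 4 σ bonds, giving a steric number of 4, so it is sp3.
C5: 3 σ bonds, plus one π bond; 3 regions of electron density → sp2.
C6 carries 3 σ bonds, plus one π bond, giving a steric number of 3, so it is sp2.
C7 (4 σ bonds) has steric number 4: sp3.

C1 sp3, C2 sp2, C3 sp2, C4 sp3, C5 sp2, C6 sp2, C7 sp3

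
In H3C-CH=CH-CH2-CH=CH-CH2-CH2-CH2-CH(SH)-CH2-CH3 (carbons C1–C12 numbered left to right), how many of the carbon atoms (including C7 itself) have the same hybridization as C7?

C7 is sp3 (only σ bonds).
C1: sp3 ✓
C2: sp2
C3: sp2
C4: sp3 ✓
C5: sp2
C6: sp2
C7: sp3 ✓
C8: sp3 ✓
C9: sp3 ✓
C10: sp3 ✓
C11: sp3 ✓
C12: sp3 ✓
8 carbons are sp3.

8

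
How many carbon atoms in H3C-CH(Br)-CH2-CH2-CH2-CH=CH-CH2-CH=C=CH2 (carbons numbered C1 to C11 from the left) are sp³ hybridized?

6

C1: sp3 ✓
C2: sp3 ✓
C3: sp3 ✓
C4: sp3 ✓
C5: sp3 ✓
C6: sp2
C7: sp2
C8: sp3 ✓
C9: sp2
C10: sp
C11: sp2
C1, C2, C3, C4, C5, C8 → 6 sp3 carbons.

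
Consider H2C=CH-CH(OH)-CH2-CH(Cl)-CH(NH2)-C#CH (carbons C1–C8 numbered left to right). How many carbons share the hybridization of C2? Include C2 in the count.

2

C2 is sp2 (one π bond).
C1: sp2 ✓
C2: sp2 ✓
C3: sp3
C4: sp3
C5: sp3
C6: sp3
C7: sp
C8: sp
2 carbons are sp2.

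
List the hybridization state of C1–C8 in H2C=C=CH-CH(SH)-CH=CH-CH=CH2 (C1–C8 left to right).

C1 has 3 σ bonds, plus one π bond: steric number 3 → sp2.
C2 — 2 σ bonds, plus two π bonds. Steric number 2, so sp.
C3 — 3 σ bonds, plus one π bond. Steric number 3, so sp2.
C4 carries 4 σ bonds, giving a steric number of 4, so it is sp3.
C5: 3 σ bonds, plus one π bond — 3 electron domains, sp2.
C6 — 3 σ bonds, plus one π bond. Steric number 3, so sp2.
C7 carries 3 σ bonds, plus one π bond, giving a steric number of 3, so it is sp2.
C8: 3 σ bonds, plus one π bond; 3 regions of electron density → sp2.

C1 sp2, C2 sp, C3 sp2, C4 sp3, C5 sp2, C6 sp2, C7 sp2, C8 sp2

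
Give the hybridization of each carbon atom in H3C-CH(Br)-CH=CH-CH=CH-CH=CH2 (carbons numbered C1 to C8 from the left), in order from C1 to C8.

C1 sp3, C2 sp3, C3 sp2, C4 sp2, C5 sp2, C6 sp2, C7 sp2, C8 sp2

C1: 4 σ bonds; 4 regions of electron density → sp3.
C2 — 4 σ bonds. Steric number 4, so sp3.
C3 has 3 σ bonds, plus one π bond: steric number 3 → sp2.
C4: 3 σ bonds, plus one π bond; 3 regions of electron density → sp2.
C5 carries 3 σ bonds, plus one π bond, giving a steric number of 3, so it is sp2.
C6 has 3 σ bonds, plus one π bond: steric number 3 → sp2.
C7 has 3 σ bonds, plus one π bond: steric number 3 → sp2.
C8 is sp2: 3 σ bonds, plus one π bond, 3 electron-density regions.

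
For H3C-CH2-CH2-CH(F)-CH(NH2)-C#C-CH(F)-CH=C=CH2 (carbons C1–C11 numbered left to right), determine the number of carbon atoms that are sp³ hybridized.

6

C1: sp3 ✓
C2: sp3 ✓
C3: sp3 ✓
C4: sp3 ✓
C5: sp3 ✓
C6: sp
C7: sp
C8: sp3 ✓
C9: sp2
C10: sp
C11: sp2
C1, C2, C3, C4, C5, C8 → 6 sp3 carbons.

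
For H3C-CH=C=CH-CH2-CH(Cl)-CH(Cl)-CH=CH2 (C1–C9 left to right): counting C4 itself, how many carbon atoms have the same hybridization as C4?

C4 is sp2 (one π bond).
C1: sp3
C2: sp2 ✓
C3: sp
C4: sp2 ✓
C5: sp3
C6: sp3
C7: sp3
C8: sp2 ✓
C9: sp2 ✓
4 carbons are sp2.

4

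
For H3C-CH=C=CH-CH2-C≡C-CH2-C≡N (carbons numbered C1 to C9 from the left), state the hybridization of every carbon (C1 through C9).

C1 has 4 σ bonds: steric number 4 → sp3.
C2 is sp2: 3 σ bonds, plus one π bond, 3 electron-density regions.
C3 (2 σ bonds, plus two π bonds) has steric number 2: sp.
C4: 3 σ bonds, plus one π bond; 3 regions of electron density → sp2.
C5 carries 4 σ bonds, giving a steric number of 4, so it is sp3.
C6 — 2 σ bonds, plus two π bonds. Steric number 2, so sp.
C7 has 2 σ bonds, plus two π bonds: steric number 2 → sp.
C8: 4 σ bonds — 4 electron domains, sp3.
C9: 2 σ bonds, plus two π bonds — 2 electron domains, sp.

C1 sp3, C2 sp2, C3 sp, C4 sp2, C5 sp3, C6 sp, C7 sp, C8 sp3, C9 sp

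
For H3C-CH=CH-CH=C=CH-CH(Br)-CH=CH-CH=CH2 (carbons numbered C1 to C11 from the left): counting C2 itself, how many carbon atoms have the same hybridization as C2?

8

C2 is sp2 (one π bond).
C1: sp3
C2: sp2 ✓
C3: sp2 ✓
C4: sp2 ✓
C5: sp
C6: sp2 ✓
C7: sp3
C8: sp2 ✓
C9: sp2 ✓
C10: sp2 ✓
C11: sp2 ✓
8 carbons are sp2.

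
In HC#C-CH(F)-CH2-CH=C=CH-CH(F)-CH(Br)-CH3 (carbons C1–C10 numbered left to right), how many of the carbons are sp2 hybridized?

2

C1: sp
C2: sp
C3: sp3
C4: sp3
C5: sp2 ✓
C6: sp
C7: sp2 ✓
C8: sp3
C9: sp3
C10: sp3
C5, C7 → 2 sp2 carbons.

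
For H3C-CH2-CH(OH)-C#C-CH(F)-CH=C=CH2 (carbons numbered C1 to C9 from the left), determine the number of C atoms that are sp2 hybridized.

C1: sp3
C2: sp3
C3: sp3
C4: sp
C5: sp
C6: sp3
C7: sp2 ✓
C8: sp
C9: sp2 ✓
C7, C9 → 2 sp2 carbons.

2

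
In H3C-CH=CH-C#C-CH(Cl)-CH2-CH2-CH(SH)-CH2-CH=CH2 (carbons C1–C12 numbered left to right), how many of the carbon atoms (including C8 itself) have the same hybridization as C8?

C8 is sp3 (only σ bonds).
C1: sp3 ✓
C2: sp2
C3: sp2
C4: sp
C5: sp
C6: sp3 ✓
C7: sp3 ✓
C8: sp3 ✓
C9: sp3 ✓
C10: sp3 ✓
C11: sp2
C12: sp2
6 carbons are sp3.

6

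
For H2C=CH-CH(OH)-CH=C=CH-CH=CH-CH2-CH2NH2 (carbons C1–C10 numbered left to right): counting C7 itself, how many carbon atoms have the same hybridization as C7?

C7 is sp2 (one π bond).
C1: sp2 ✓
C2: sp2 ✓
C3: sp3
C4: sp2 ✓
C5: sp
C6: sp2 ✓
C7: sp2 ✓
C8: sp2 ✓
C9: sp3
C10: sp3
6 carbons are sp2.

6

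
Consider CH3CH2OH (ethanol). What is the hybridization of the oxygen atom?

sp³

The oxygen atom (2 σ bonds and 2 lone pairs) has steric number 4: sp3.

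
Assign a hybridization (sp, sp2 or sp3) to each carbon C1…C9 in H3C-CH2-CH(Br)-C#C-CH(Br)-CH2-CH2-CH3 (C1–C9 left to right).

C1 carries 4 σ bonds, giving a steric number of 4, so it is sp3.
C2 has 4 σ bonds: steric number 4 → sp3.
C3 carries 4 σ bonds, giving a steric number of 4, so it is sp3.
C4: 2 σ bonds, plus two π bonds; 2 regions of electron density → sp.
C5 carries 2 σ bonds, plus two π bonds, giving a steric number of 2, so it is sp.
C6 is sp3: 4 σ bonds, 4 electron-density regions.
C7 carries 4 σ bonds, giving a steric number of 4, so it is sp3.
C8 is sp3: 4 σ bonds, 4 electron-density regions.
C9 carries 4 σ bonds, giving a steric number of 4, so it is sp3.

C1 sp3, C2 sp3, C3 sp3, C4 sp, C5 sp, C6 sp3, C7 sp3, C8 sp3, C9 sp3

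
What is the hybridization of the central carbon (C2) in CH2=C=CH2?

Two σ bonds and two π bonds (one to each neighbour) → sp.

sp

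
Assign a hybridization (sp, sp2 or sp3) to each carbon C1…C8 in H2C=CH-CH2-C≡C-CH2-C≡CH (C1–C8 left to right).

C1: 3 σ bonds, plus one π bond; 3 regions of electron density → sp2.
C2: 3 σ bonds, plus one π bond — 3 electron domains, sp2.
C3 carries 4 σ bonds, giving a steric number of 4, so it is sp3.
C4 has 2 σ bonds, plus two π bonds: steric number 2 → sp.
C5: 2 σ bonds, plus two π bonds; 2 regions of electron density → sp.
C6: 4 σ bonds; 4 regions of electron density → sp3.
C7 has 2 σ bonds, plus two π bonds: steric number 2 → sp.
C8 has 2 σ bonds, plus two π bonds: steric number 2 → sp.

C1 sp2, C2 sp2, C3 sp3, C4 sp, C5 sp, C6 sp3, C7 sp, C8 sp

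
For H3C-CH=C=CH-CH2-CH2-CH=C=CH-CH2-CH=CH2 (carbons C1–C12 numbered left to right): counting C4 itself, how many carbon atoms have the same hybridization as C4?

C4 is sp2 (one π bond).
C1: sp3
C2: sp2 ✓
C3: sp
C4: sp2 ✓
C5: sp3
C6: sp3
C7: sp2 ✓
C8: sp
C9: sp2 ✓
C10: sp3
C11: sp2 ✓
C12: sp2 ✓
6 carbons are sp2.

6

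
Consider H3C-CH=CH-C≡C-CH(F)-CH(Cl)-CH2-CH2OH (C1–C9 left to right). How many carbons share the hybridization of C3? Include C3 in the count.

C3 is sp2 (one π bond).
C1: sp3
C2: sp2 ✓
C3: sp2 ✓
C4: sp
C5: sp
C6: sp3
C7: sp3
C8: sp3
C9: sp3
2 carbons are sp2.

2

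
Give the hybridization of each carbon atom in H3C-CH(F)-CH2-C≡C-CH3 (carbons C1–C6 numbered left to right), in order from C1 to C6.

C1 has 4 σ bonds: steric number 4 → sp3.
C2 (4 σ bonds) has steric number 4: sp3.
C3 — 4 σ bonds. Steric number 4, so sp3.
C4: 2 σ bonds, plus two π bonds — 2 electron domains, sp.
C5 has 2 σ bonds, plus two π bonds: steric number 2 → sp.
C6 has 4 σ bonds: steric number 4 → sp3.

C1 sp3, C2 sp3, C3 sp3, C4 sp, C5 sp, C6 sp3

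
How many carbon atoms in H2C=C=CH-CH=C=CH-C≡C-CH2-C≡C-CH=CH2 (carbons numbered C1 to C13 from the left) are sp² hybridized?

6

C1: sp2 ✓
C2: sp
C3: sp2 ✓
C4: sp2 ✓
C5: sp
C6: sp2 ✓
C7: sp
C8: sp
C9: sp3
C10: sp
C11: sp
C12: sp2 ✓
C13: sp2 ✓
C1, C3, C4, C6, C12, C13 → 6 sp2 carbons.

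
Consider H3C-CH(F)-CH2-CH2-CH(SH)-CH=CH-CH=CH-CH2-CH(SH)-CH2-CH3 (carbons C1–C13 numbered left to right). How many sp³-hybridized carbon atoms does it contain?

9

C1: sp3 ✓
C2: sp3 ✓
C3: sp3 ✓
C4: sp3 ✓
C5: sp3 ✓
C6: sp2
C7: sp2
C8: sp2
C9: sp2
C10: sp3 ✓
C11: sp3 ✓
C12: sp3 ✓
C13: sp3 ✓
C1, C2, C3, C4, C5, C10, C11, C12, C13 → 9 sp3 carbons.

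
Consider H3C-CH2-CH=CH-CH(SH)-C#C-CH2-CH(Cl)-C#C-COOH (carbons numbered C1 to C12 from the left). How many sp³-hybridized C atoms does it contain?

C1: sp3 ✓
C2: sp3 ✓
C3: sp2
C4: sp2
C5: sp3 ✓
C6: sp
C7: sp
C8: sp3 ✓
C9: sp3 ✓
C10: sp
C11: sp
C12: sp2
C1, C2, C5, C8, C9 → 5 sp3 carbons.

5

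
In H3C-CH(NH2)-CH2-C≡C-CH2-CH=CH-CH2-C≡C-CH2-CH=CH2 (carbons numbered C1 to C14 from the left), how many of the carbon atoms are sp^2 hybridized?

4

C1: sp3
C2: sp3
C3: sp3
C4: sp
C5: sp
C6: sp3
C7: sp2 ✓
C8: sp2 ✓
C9: sp3
C10: sp
C11: sp
C12: sp3
C13: sp2 ✓
C14: sp2 ✓
C7, C8, C13, C14 → 4 sp2 carbons.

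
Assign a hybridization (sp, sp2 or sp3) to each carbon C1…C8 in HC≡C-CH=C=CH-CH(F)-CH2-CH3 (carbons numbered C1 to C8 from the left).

C1 (2 σ bonds, plus two π bonds) has steric number 2: sp.
C2 is sp: 2 σ bonds, plus two π bonds, 2 electron-density regions.
C3: 3 σ bonds, plus one π bond; 3 regions of electron density → sp2.
C4 has 2 σ bonds, plus two π bonds: steric number 2 → sp.
C5 has 3 σ bonds, plus one π bond: steric number 3 → sp2.
C6 is sp3: 4 σ bonds, 4 electron-density regions.
C7 (4 σ bonds) has steric number 4: sp3.
C8 has 4 σ bonds: steric number 4 → sp3.

C1 sp, C2 sp, C3 sp2, C4 sp, C5 sp2, C6 sp3, C7 sp3, C8 sp3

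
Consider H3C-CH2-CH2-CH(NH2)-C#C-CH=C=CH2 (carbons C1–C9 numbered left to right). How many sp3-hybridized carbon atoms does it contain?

4

C1: sp3 ✓
C2: sp3 ✓
C3: sp3 ✓
C4: sp3 ✓
C5: sp
C6: sp
C7: sp2
C8: sp
C9: sp2
C1, C2, C3, C4 → 4 sp3 carbons.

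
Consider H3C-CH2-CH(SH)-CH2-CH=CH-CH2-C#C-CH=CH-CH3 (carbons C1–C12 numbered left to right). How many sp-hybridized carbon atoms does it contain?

C1: sp3
C2: sp3
C3: sp3
C4: sp3
C5: sp2
C6: sp2
C7: sp3
C8: sp ✓
C9: sp ✓
C10: sp2
C11: sp2
C12: sp3
C8, C9 → 2 sp carbons.

2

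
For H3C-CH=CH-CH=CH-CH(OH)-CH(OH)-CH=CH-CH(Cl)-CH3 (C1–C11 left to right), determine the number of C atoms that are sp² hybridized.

6

C1: sp3
C2: sp2 ✓
C3: sp2 ✓
C4: sp2 ✓
C5: sp2 ✓
C6: sp3
C7: sp3
C8: sp2 ✓
C9: sp2 ✓
C10: sp3
C11: sp3
C2, C3, C4, C5, C8, C9 → 6 sp2 carbons.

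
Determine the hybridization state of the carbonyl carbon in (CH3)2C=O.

sp²

The carbonyl carbon carries 3 σ bonds, plus one π bond, giving a steric number of 3, so it is sp2.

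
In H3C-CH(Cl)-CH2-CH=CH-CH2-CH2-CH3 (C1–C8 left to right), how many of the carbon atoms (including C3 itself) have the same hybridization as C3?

6

C3 is sp3 (only σ bonds).
C1: sp3 ✓
C2: sp3 ✓
C3: sp3 ✓
C4: sp2
C5: sp2
C6: sp3 ✓
C7: sp3 ✓
C8: sp3 ✓
6 carbons are sp3.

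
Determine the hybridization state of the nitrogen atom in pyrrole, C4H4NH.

sp2

N has three σ bonds; its lone pair occupies the p orbital and is part of the aromatic π system, so N is sp2 (not the sp3 a naive steric count of 4 would give).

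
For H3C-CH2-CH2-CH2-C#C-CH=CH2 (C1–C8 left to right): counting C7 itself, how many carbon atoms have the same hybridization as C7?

C7 is sp2 (one π bond).
C1: sp3
C2: sp3
C3: sp3
C4: sp3
C5: sp
C6: sp
C7: sp2 ✓
C8: sp2 ✓
2 carbons are sp2.

2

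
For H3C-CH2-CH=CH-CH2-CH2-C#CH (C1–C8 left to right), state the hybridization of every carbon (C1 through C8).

C1 sp3, C2 sp3, C3 sp2, C4 sp2, C5 sp3, C6 sp3, C7 sp, C8 sp

C1: 4 σ bonds — 4 electron domains, sp3.
C2 — 4 σ bonds. Steric number 4, so sp3.
C3 carries 3 σ bonds, plus one π bond, giving a steric number of 3, so it is sp2.
C4: 3 σ bonds, plus one π bond; 3 regions of electron density → sp2.
C5 — 4 σ bonds. Steric number 4, so sp3.
C6 has 4 σ bonds: steric number 4 → sp3.
C7 has 2 σ bonds, plus two π bonds: steric number 2 → sp.
C8 has 2 σ bonds, plus two π bonds: steric number 2 → sp.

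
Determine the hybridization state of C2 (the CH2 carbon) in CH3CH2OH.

C2 (the CH2 carbon) (4 σ bonds) has steric number 4: sp3.

sp^3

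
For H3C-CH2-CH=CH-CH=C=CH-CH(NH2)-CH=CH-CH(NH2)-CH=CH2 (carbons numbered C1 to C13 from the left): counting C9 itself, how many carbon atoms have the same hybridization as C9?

8

C9 is sp2 (one π bond).
C1: sp3
C2: sp3
C3: sp2 ✓
C4: sp2 ✓
C5: sp2 ✓
C6: sp
C7: sp2 ✓
C8: sp3
C9: sp2 ✓
C10: sp2 ✓
C11: sp3
C12: sp2 ✓
C13: sp2 ✓
8 carbons are sp2.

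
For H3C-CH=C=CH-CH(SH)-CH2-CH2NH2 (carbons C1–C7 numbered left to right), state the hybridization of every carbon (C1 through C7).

C1 sp3, C2 sp2, C3 sp, C4 sp2, C5 sp3, C6 sp3, C7 sp3

C1 carries 4 σ bonds, giving a steric number of 4, so it is sp3.
C2: 3 σ bonds, plus one π bond — 3 electron domains, sp2.
C3 carries 2 σ bonds, plus two π bonds, giving a steric number of 2, so it is sp.
C4 is sp2: 3 σ bonds, plus one π bond, 3 electron-density regions.
C5 — 4 σ bonds. Steric number 4, so sp3.
C6: 4 σ bonds — 4 electron domains, sp3.
C7: 4 σ bonds; 4 regions of electron density → sp3.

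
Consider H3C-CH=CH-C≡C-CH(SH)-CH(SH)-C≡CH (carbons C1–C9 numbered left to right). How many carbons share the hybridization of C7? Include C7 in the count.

C7 is sp3 (only σ bonds).
C1: sp3 ✓
C2: sp2
C3: sp2
C4: sp
C5: sp
C6: sp3 ✓
C7: sp3 ✓
C8: sp
C9: sp
3 carbons are sp3.

3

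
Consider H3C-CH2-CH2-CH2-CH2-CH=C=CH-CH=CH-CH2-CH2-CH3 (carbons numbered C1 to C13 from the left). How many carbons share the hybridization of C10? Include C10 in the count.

4

C10 is sp2 (one π bond).
C1: sp3
C2: sp3
C3: sp3
C4: sp3
C5: sp3
C6: sp2 ✓
C7: sp
C8: sp2 ✓
C9: sp2 ✓
C10: sp2 ✓
C11: sp3
C12: sp3
C13: sp3
4 carbons are sp2.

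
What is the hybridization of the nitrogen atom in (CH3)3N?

sp3

The nitrogen atom: 3 σ bonds and 1 lone pair; 4 regions of electron density → sp3.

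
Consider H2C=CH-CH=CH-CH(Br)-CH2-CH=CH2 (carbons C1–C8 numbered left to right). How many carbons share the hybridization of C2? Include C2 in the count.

C2 is sp2 (one π bond).
C1: sp2 ✓
C2: sp2 ✓
C3: sp2 ✓
C4: sp2 ✓
C5: sp3
C6: sp3
C7: sp2 ✓
C8: sp2 ✓
6 carbons are sp2.

6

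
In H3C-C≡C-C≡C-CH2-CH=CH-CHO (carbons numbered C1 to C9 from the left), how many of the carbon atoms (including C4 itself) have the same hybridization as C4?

4

C4 is sp (two π bonds).
C1: sp3
C2: sp ✓
C3: sp ✓
C4: sp ✓
C5: sp ✓
C6: sp3
C7: sp2
C8: sp2
C9: sp2
4 carbons are sp.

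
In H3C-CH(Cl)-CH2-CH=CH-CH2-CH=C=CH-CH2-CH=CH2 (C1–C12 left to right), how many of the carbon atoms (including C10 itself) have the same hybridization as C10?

5

C10 is sp3 (only σ bonds).
C1: sp3 ✓
C2: sp3 ✓
C3: sp3 ✓
C4: sp2
C5: sp2
C6: sp3 ✓
C7: sp2
C8: sp
C9: sp2
C10: sp3 ✓
C11: sp2
C12: sp2
5 carbons are sp3.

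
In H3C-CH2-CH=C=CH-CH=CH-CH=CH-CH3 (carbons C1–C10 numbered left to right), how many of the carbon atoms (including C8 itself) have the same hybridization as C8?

C8 is sp2 (one π bond).
C1: sp3
C2: sp3
C3: sp2 ✓
C4: sp
C5: sp2 ✓
C6: sp2 ✓
C7: sp2 ✓
C8: sp2 ✓
C9: sp2 ✓
C10: sp3
6 carbons are sp2.

6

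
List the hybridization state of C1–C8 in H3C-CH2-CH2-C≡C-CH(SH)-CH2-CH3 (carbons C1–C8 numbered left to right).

C1 sp3, C2 sp3, C3 sp3, C4 sp, C5 sp, C6 sp3, C7 sp3, C8 sp3

C1: 4 σ bonds; 4 regions of electron density → sp3.
C2: 4 σ bonds — 4 electron domains, sp3.
C3 is sp3: 4 σ bonds, 4 electron-density regions.
C4 (2 σ bonds, plus two π bonds) has steric number 2: sp.
C5 — 2 σ bonds, plus two π bonds. Steric number 2, so sp.
C6 (4 σ bonds) has steric number 4: sp3.
C7 (4 σ bonds) has steric number 4: sp3.
C8 — 4 σ bonds. Steric number 4, so sp3.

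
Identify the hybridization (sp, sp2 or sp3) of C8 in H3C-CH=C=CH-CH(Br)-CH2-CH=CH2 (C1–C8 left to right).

sp^2

C8 — 3 σ bonds, plus one π bond. Steric number 3, so sp2.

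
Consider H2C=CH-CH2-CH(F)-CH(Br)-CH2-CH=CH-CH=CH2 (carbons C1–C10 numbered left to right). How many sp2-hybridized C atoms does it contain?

6

C1: sp2 ✓
C2: sp2 ✓
C3: sp3
C4: sp3
C5: sp3
C6: sp3
C7: sp2 ✓
C8: sp2 ✓
C9: sp2 ✓
C10: sp2 ✓
C1, C2, C7, C8, C9, C10 → 6 sp2 carbons.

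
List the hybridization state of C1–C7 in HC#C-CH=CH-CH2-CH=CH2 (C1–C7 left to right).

C1: 2 σ bonds, plus two π bonds; 2 regions of electron density → sp.
C2 carries 2 σ bonds, plus two π bonds, giving a steric number of 2, so it is sp.
C3 (3 σ bonds, plus one π bond) has steric number 3: sp2.
C4: 3 σ bonds, plus one π bond — 3 electron domains, sp2.
C5 has 4 σ bonds: steric number 4 → sp3.
C6: 3 σ bonds, plus one π bond — 3 electron domains, sp2.
C7 is sp2: 3 σ bonds, plus one π bond, 3 electron-density regions.

C1 sp, C2 sp, C3 sp2, C4 sp2, C5 sp3, C6 sp2, C7 sp2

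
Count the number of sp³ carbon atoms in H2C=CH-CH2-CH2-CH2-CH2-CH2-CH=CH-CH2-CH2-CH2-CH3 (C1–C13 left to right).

C1: sp2
C2: sp2
C3: sp3 ✓
C4: sp3 ✓
C5: sp3 ✓
C6: sp3 ✓
C7: sp3 ✓
C8: sp2
C9: sp2
C10: sp3 ✓
C11: sp3 ✓
C12: sp3 ✓
C13: sp3 ✓
C3, C4, C5, C6, C7, C10, C11, C12, C13 → 9 sp3 carbons.

9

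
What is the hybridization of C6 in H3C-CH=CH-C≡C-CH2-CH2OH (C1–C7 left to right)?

sp³

C6 — 4 σ bonds. Steric number 4, so sp3.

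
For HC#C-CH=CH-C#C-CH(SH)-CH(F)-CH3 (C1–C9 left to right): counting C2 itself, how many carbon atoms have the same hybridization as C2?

4

C2 is sp (two π bonds).
C1: sp ✓
C2: sp ✓
C3: sp2
C4: sp2
C5: sp ✓
C6: sp ✓
C7: sp3
C8: sp3
C9: sp3
4 carbons are sp.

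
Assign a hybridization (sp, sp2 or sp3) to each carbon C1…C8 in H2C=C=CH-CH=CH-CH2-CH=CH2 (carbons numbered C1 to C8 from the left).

C1 has 3 σ bonds, plus one π bond: steric number 3 → sp2.
C2 — 2 σ bonds, plus two π bonds. Steric number 2, so sp.
C3 — 3 σ bonds, plus one π bond. Steric number 3, so sp2.
C4 has 3 σ bonds, plus one π bond: steric number 3 → sp2.
C5: 3 σ bonds, plus one π bond — 3 electron domains, sp2.
C6 has 4 σ bonds: steric number 4 → sp3.
C7 (3 σ bonds, plus one π bond) has steric number 3: sp2.
C8: 3 σ bonds, plus one π bond; 3 regions of electron density → sp2.

C1 sp2, C2 sp, C3 sp2, C4 sp2, C5 sp2, C6 sp3, C7 sp2, C8 sp2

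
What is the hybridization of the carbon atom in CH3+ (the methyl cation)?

Three σ bonds to H, empty p orbital → sp2, trigonal planar.

sp2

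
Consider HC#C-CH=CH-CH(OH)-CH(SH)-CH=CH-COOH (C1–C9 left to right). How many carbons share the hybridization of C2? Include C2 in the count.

C2 is sp (two π bonds).
C1: sp ✓
C2: sp ✓
C3: sp2
C4: sp2
C5: sp3
C6: sp3
C7: sp2
C8: sp2
C9: sp2
2 carbons are sp.

2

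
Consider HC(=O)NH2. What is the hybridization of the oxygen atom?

sp²

The oxygen atom — 1 σ bond and 2 lone pairs, plus one π bond. Steric number 3, so sp2.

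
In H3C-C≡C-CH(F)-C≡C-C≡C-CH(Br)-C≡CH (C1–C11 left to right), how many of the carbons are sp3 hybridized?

C1: sp3 ✓
C2: sp
C3: sp
C4: sp3 ✓
C5: sp
C6: sp
C7: sp
C8: sp
C9: sp3 ✓
C10: sp
C11: sp
C1, C4, C9 → 3 sp3 carbons.

3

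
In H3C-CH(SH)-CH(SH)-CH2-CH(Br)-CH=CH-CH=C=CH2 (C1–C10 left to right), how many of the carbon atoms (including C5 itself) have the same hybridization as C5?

C5 is sp3 (only σ bonds).
C1: sp3 ✓
C2: sp3 ✓
C3: sp3 ✓
C4: sp3 ✓
C5: sp3 ✓
C6: sp2
C7: sp2
C8: sp2
C9: sp
C10: sp2
5 carbons are sp3.

5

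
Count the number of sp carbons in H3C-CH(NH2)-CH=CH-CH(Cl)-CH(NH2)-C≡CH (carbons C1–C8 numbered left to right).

2

C1: sp3
C2: sp3
C3: sp2
C4: sp2
C5: sp3
C6: sp3
C7: sp ✓
C8: sp ✓
C7, C8 → 2 sp carbons.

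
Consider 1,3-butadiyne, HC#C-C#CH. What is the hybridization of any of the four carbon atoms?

sp

Every carbon is part of a C≡C triple bond: two σ regions → sp.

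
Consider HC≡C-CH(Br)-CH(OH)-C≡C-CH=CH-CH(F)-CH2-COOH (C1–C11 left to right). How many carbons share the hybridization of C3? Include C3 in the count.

C3 is sp3 (only σ bonds).
C1: sp
C2: sp
C3: sp3 ✓
C4: sp3 ✓
C5: sp
C6: sp
C7: sp2
C8: sp2
C9: sp3 ✓
C10: sp3 ✓
C11: sp2
4 carbons are sp3.

4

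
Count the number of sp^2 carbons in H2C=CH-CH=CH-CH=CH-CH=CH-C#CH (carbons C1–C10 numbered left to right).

8

C1: sp2 ✓
C2: sp2 ✓
C3: sp2 ✓
C4: sp2 ✓
C5: sp2 ✓
C6: sp2 ✓
C7: sp2 ✓
C8: sp2 ✓
C9: sp
C10: sp
C1, C2, C3, C4, C5, C6, C7, C8 → 8 sp2 carbons.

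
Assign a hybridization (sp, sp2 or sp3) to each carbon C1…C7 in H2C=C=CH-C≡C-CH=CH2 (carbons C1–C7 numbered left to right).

C1 has 3 σ bonds, plus one π bond: steric number 3 → sp2.
C2 — 2 σ bonds, plus two π bonds. Steric number 2, so sp.
C3 is sp2: 3 σ bonds, plus one π bond, 3 electron-density regions.
C4 carries 2 σ bonds, plus two π bonds, giving a steric number of 2, so it is sp.
C5: 2 σ bonds, plus two π bonds — 2 electron domains, sp.
C6 is sp2: 3 σ bonds, plus one π bond, 3 electron-density regions.
C7: 3 σ bonds, plus one π bond — 3 electron domains, sp2.

C1 sp2, C2 sp, C3 sp2, C4 sp, C5 sp, C6 sp2, C7 sp2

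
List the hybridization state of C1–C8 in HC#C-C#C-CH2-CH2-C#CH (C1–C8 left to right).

C1 sp, C2 sp, C3 sp, C4 sp, C5 sp3, C6 sp3, C7 sp, C8 sp

C1 is sp: 2 σ bonds, plus two π bonds, 2 electron-density regions.
C2 is sp: 2 σ bonds, plus two π bonds, 2 electron-density regions.
C3 (2 σ bonds, plus two π bonds) has steric number 2: sp.
C4 (2 σ bonds, plus two π bonds) has steric number 2: sp.
C5: 4 σ bonds — 4 electron domains, sp3.
C6: 4 σ bonds; 4 regions of electron density → sp3.
C7 — 2 σ bonds, plus two π bonds. Steric number 2, so sp.
C8 (2 σ bonds, plus two π bonds) has steric number 2: sp.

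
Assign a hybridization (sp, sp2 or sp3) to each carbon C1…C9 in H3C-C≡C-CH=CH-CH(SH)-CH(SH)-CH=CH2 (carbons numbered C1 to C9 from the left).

C1 sp3, C2 sp, C3 sp, C4 sp2, C5 sp2, C6 sp3, C7 sp3, C8 sp2, C9 sp2

C1: 4 σ bonds; 4 regions of electron density → sp3.
C2 carries 2 σ bonds, plus two π bonds, giving a steric number of 2, so it is sp.
C3: 2 σ bonds, plus two π bonds; 2 regions of electron density → sp.
C4: 3 σ bonds, plus one π bond; 3 regions of electron density → sp2.
C5: 3 σ bonds, plus one π bond — 3 electron domains, sp2.
C6 (4 σ bonds) has steric number 4: sp3.
C7: 4 σ bonds; 4 regions of electron density → sp3.
C8 is sp2: 3 σ bonds, plus one π bond, 3 electron-density regions.
C9 carries 3 σ bonds, plus one π bond, giving a steric number of 3, so it is sp2.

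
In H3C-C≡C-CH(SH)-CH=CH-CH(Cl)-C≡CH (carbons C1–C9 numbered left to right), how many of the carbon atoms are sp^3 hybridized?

3

C1: sp3 ✓
C2: sp
C3: sp
C4: sp3 ✓
C5: sp2
C6: sp2
C7: sp3 ✓
C8: sp
C9: sp
C1, C4, C7 → 3 sp3 carbons.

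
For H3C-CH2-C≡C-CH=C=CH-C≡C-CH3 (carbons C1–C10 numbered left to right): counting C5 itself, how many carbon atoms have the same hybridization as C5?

2

C5 is sp2 (one π bond).
C1: sp3
C2: sp3
C3: sp
C4: sp
C5: sp2 ✓
C6: sp
C7: sp2 ✓
C8: sp
C9: sp
C10: sp3
2 carbons are sp2.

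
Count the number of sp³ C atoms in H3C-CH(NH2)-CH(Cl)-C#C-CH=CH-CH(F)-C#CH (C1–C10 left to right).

4

C1: sp3 ✓
C2: sp3 ✓
C3: sp3 ✓
C4: sp
C5: sp
C6: sp2
C7: sp2
C8: sp3 ✓
C9: sp
C10: sp
C1, C2, C3, C8 → 4 sp3 carbons.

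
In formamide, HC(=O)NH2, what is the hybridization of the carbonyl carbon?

The carbonyl carbon has 3 σ bonds, plus one π bond: steric number 3 → sp2.

sp²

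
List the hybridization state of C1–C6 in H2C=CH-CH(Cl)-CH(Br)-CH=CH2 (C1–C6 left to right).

C1 sp2, C2 sp2, C3 sp3, C4 sp3, C5 sp2, C6 sp2

C1 carries 3 σ bonds, plus one π bond, giving a steric number of 3, so it is sp2.
C2 carries 3 σ bonds, plus one π bond, giving a steric number of 3, so it is sp2.
C3: 4 σ bonds — 4 electron domains, sp3.
C4 has 4 σ bonds: steric number 4 → sp3.
C5 — 3 σ bonds, plus one π bond. Steric number 3, so sp2.
C6 has 3 σ bonds, plus one π bond: steric number 3 → sp2.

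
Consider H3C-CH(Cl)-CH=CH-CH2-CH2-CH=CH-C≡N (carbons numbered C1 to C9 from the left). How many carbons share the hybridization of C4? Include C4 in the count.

4

C4 is sp2 (one π bond).
C1: sp3
C2: sp3
C3: sp2 ✓
C4: sp2 ✓
C5: sp3
C6: sp3
C7: sp2 ✓
C8: sp2 ✓
C9: sp
4 carbons are sp2.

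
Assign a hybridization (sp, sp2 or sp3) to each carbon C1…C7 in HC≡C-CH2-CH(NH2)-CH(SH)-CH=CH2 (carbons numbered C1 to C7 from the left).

C1 is sp: 2 σ bonds, plus two π bonds, 2 electron-density regions.
C2: 2 σ bonds, plus two π bonds; 2 regions of electron density → sp.
C3: 4 σ bonds — 4 electron domains, sp3.
C4 has 4 σ bonds: steric number 4 → sp3.
C5 — 4 σ bonds. Steric number 4, so sp3.
C6 carries 3 σ bonds, plus one π bond, giving a steric number of 3, so it is sp2.
C7 has 3 σ bonds, plus one π bond: steric number 3 → sp2.

C1 sp, C2 sp, C3 sp3, C4 sp3, C5 sp3, C6 sp2, C7 sp2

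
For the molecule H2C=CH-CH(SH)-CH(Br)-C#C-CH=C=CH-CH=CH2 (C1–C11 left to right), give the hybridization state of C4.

sp^3

C4 — 4 σ bonds. Steric number 4, so sp3.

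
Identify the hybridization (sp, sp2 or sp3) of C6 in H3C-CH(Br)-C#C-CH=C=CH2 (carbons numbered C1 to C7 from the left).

C6 — 2 σ bonds, plus two π bonds. Steric number 2, so sp.

sp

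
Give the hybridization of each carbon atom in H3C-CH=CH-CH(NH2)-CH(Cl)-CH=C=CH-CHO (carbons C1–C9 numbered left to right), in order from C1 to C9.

C1 has 4 σ bonds: steric number 4 → sp3.
C2 is sp2: 3 σ bonds, plus one π bond, 3 electron-density regions.
C3 — 3 σ bonds, plus one π bond. Steric number 3, so sp2.
C4 is sp3: 4 σ bonds, 4 electron-density regions.
C5 carries 4 σ bonds, giving a steric number of 4, so it is sp3.
C6 is sp2: 3 σ bonds, plus one π bond, 3 electron-density regions.
C7 (2 σ bonds, plus two π bonds) has steric number 2: sp.
C8 carries 3 σ bonds, plus one π bond, giving a steric number of 3, so it is sp2.
C9 carries 3 σ bonds, plus one π bond, giving a steric number of 3, so it is sp2.

C1 sp3, C2 sp2, C3 sp2, C4 sp3, C5 sp3, C6 sp2, C7 sp, C8 sp2, C9 sp2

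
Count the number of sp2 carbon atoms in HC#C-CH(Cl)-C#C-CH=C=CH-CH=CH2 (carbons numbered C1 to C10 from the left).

C1: sp
C2: sp
C3: sp3
C4: sp
C5: sp
C6: sp2 ✓
C7: sp
C8: sp2 ✓
C9: sp2 ✓
C10: sp2 ✓
C6, C8, C9, C10 → 4 sp2 carbons.

4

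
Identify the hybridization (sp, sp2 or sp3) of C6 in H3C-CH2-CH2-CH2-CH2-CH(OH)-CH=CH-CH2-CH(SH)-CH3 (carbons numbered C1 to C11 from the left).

sp^3

C6: 4 σ bonds; 4 regions of electron density → sp3.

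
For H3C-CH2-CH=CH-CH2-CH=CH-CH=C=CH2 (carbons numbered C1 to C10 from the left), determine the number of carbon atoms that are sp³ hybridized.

C1: sp3 ✓
C2: sp3 ✓
C3: sp2
C4: sp2
C5: sp3 ✓
C6: sp2
C7: sp2
C8: sp2
C9: sp
C10: sp2
C1, C2, C5 → 3 sp3 carbons.

3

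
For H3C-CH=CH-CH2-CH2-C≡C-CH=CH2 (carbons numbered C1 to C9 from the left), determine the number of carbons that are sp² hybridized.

4

C1: sp3
C2: sp2 ✓
C3: sp2 ✓
C4: sp3
C5: sp3
C6: sp
C7: sp
C8: sp2 ✓
C9: sp2 ✓
C2, C3, C8, C9 → 4 sp2 carbons.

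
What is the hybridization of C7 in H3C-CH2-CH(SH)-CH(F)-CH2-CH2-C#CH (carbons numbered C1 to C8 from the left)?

sp

C7 has 2 σ bonds, plus two π bonds: steric number 2 → sp.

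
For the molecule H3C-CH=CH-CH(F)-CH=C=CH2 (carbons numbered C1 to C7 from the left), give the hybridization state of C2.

C2 has 3 σ bonds, plus one π bond: steric number 3 → sp2.

sp^2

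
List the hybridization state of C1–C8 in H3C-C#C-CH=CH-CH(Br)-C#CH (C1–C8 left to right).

C1 sp3, C2 sp, C3 sp, C4 sp2, C5 sp2, C6 sp3, C7 sp, C8 sp

C1 is sp3: 4 σ bonds, 4 electron-density regions.
C2 has 2 σ bonds, plus two π bonds: steric number 2 → sp.
C3 (2 σ bonds, plus two π bonds) has steric number 2: sp.
C4 (3 σ bonds, plus one π bond) has steric number 3: sp2.
C5 is sp2: 3 σ bonds, plus one π bond, 3 electron-density regions.
C6: 4 σ bonds — 4 electron domains, sp3.
C7 (2 σ bonds, plus two π bonds) has steric number 2: sp.
C8 carries 2 σ bonds, plus two π bonds, giving a steric number of 2, so it is sp.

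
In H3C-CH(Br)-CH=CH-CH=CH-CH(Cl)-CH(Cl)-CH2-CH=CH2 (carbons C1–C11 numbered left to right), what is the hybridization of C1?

sp³

C1 is sp3: 4 σ bonds, 4 electron-density regions.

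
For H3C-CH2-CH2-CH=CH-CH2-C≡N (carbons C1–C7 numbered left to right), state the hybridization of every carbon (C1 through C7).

C1 (4 σ bonds) has steric number 4: sp3.
C2 (4 σ bonds) has steric number 4: sp3.
C3 — 4 σ bonds. Steric number 4, so sp3.
C4 carries 3 σ bonds, plus one π bond, giving a steric number of 3, so it is sp2.
C5: 3 σ bonds, plus one π bond — 3 electron domains, sp2.
C6 (4 σ bonds) has steric number 4: sp3.
C7 (2 σ bonds, plus two π bonds) has steric number 2: sp.

C1 sp3, C2 sp3, C3 sp3, C4 sp2, C5 sp2, C6 sp3, C7 sp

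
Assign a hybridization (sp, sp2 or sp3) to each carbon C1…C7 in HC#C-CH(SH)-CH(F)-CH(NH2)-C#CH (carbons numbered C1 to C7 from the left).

C1 has 2 σ bonds, plus two π bonds: steric number 2 → sp.
C2 — 2 σ bonds, plus two π bonds. Steric number 2, so sp.
C3: 4 σ bonds; 4 regions of electron density → sp3.
C4 — 4 σ bonds. Steric number 4, so sp3.
C5: 4 σ bonds — 4 electron domains, sp3.
C6 has 2 σ bonds, plus two π bonds: steric number 2 → sp.
C7: 2 σ bonds, plus two π bonds; 2 regions of electron density → sp.

C1 sp, C2 sp, C3 sp3, C4 sp3, C5 sp3, C6 sp, C7 sp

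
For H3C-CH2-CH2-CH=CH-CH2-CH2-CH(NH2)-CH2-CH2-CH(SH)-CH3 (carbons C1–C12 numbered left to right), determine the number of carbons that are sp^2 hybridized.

C1: sp3
C2: sp3
C3: sp3
C4: sp2 ✓
C5: sp2 ✓
C6: sp3
C7: sp3
C8: sp3
C9: sp3
C10: sp3
C11: sp3
C12: sp3
C4, C5 → 2 sp2 carbons.

2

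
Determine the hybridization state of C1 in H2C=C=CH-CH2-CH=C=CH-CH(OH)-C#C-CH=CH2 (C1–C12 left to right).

C1 carries 3 σ bonds, plus one π bond, giving a steric number of 3, so it is sp2.

sp^2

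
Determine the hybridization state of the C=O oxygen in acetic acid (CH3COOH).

The C=O oxygen: 1 σ bond and 2 lone pairs, plus one π bond; 3 regions of electron density → sp2.

sp2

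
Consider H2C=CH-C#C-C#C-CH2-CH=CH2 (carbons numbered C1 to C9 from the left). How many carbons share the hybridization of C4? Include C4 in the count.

4

C4 is sp (two π bonds).
C1: sp2
C2: sp2
C3: sp ✓
C4: sp ✓
C5: sp ✓
C6: sp ✓
C7: sp3
C8: sp2
C9: sp2
4 carbons are sp.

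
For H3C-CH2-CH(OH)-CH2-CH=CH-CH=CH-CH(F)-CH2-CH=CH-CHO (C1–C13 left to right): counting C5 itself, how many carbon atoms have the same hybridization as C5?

7

C5 is sp2 (one π bond).
C1: sp3
C2: sp3
C3: sp3
C4: sp3
C5: sp2 ✓
C6: sp2 ✓
C7: sp2 ✓
C8: sp2 ✓
C9: sp3
C10: sp3
C11: sp2 ✓
C12: sp2 ✓
C13: sp2 ✓
7 carbons are sp2.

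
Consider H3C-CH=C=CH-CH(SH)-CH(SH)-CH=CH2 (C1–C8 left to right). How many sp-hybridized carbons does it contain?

1

C1: sp3
C2: sp2
C3: sp ✓
C4: sp2
C5: sp3
C6: sp3
C7: sp2
C8: sp2
C3 → 1 sp carbon.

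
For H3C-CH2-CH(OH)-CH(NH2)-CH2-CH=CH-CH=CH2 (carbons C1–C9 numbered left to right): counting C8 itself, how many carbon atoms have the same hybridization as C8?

4

C8 is sp2 (one π bond).
C1: sp3
C2: sp3
C3: sp3
C4: sp3
C5: sp3
C6: sp2 ✓
C7: sp2 ✓
C8: sp2 ✓
C9: sp2 ✓
4 carbons are sp2.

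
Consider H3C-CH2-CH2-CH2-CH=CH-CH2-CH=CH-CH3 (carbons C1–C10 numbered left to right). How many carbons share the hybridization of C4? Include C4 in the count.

C4 is sp3 (only σ bonds).
C1: sp3 ✓
C2: sp3 ✓
C3: sp3 ✓
C4: sp3 ✓
C5: sp2
C6: sp2
C7: sp3 ✓
C8: sp2
C9: sp2
C10: sp3 ✓
6 carbons are sp3.

6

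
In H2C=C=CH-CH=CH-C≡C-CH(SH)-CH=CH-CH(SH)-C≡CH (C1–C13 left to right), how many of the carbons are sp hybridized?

C1: sp2
C2: sp ✓
C3: sp2
C4: sp2
C5: sp2
C6: sp ✓
C7: sp ✓
C8: sp3
C9: sp2
C10: sp2
C11: sp3
C12: sp ✓
C13: sp ✓
C2, C6, C7, C12, C13 → 5 sp carbons.

5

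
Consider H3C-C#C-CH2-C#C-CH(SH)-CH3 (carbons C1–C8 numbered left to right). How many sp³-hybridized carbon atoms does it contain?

C1: sp3 ✓
C2: sp
C3: sp
C4: sp3 ✓
C5: sp
C6: sp
C7: sp3 ✓
C8: sp3 ✓
C1, C4, C7, C8 → 4 sp3 carbons.

4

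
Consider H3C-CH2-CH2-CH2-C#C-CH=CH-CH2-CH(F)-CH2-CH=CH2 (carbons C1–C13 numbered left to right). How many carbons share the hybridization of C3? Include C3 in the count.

7

C3 is sp3 (only σ bonds).
C1: sp3 ✓
C2: sp3 ✓
C3: sp3 ✓
C4: sp3 ✓
C5: sp
C6: sp
C7: sp2
C8: sp2
C9: sp3 ✓
C10: sp3 ✓
C11: sp3 ✓
C12: sp2
C13: sp2
7 carbons are sp3.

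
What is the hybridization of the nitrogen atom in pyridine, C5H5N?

N has two σ bonds and one lone pair in the ring plane (steric number 3 → sp2); its p orbital contributes one electron to the aromatic π system via the C=N double bond.

sp²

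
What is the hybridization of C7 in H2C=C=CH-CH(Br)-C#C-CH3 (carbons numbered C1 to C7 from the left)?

C7 has 4 σ bonds: steric number 4 → sp3.

sp3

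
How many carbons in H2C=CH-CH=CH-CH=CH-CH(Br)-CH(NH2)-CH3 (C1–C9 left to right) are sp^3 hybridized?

C1: sp2
C2: sp2
C3: sp2
C4: sp2
C5: sp2
C6: sp2
C7: sp3 ✓
C8: sp3 ✓
C9: sp3 ✓
C7, C8, C9 → 3 sp3 carbons.

3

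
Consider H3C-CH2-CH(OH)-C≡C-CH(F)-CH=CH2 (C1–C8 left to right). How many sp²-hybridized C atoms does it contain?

C1: sp3
C2: sp3
C3: sp3
C4: sp
C5: sp
C6: sp3
C7: sp2 ✓
C8: sp2 ✓
C7, C8 → 2 sp2 carbons.

2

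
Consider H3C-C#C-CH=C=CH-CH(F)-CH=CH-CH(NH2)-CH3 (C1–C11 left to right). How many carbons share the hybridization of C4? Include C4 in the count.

C4 is sp2 (one π bond).
C1: sp3
C2: sp
C3: sp
C4: sp2 ✓
C5: sp
C6: sp2 ✓
C7: sp3
C8: sp2 ✓
C9: sp2 ✓
C10: sp3
C11: sp3
4 carbons are sp2.

4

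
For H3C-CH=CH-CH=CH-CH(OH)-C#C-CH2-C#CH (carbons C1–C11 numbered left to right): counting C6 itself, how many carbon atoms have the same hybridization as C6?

3

C6 is sp3 (only σ bonds).
C1: sp3 ✓
C2: sp2
C3: sp2
C4: sp2
C5: sp2
C6: sp3 ✓
C7: sp
C8: sp
C9: sp3 ✓
C10: sp
C11: sp
3 carbons are sp3.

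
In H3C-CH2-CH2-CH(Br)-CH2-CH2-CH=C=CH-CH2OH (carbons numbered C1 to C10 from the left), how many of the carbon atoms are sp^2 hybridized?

2

C1: sp3
C2: sp3
C3: sp3
C4: sp3
C5: sp3
C6: sp3
C7: sp2 ✓
C8: sp
C9: sp2 ✓
C10: sp3
C7, C9 → 2 sp2 carbons.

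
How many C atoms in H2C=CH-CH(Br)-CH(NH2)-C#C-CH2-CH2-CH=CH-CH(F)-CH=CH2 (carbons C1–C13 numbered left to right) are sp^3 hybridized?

C1: sp2
C2: sp2
C3: sp3 ✓
C4: sp3 ✓
C5: sp
C6: sp
C7: sp3 ✓
C8: sp3 ✓
C9: sp2
C10: sp2
C11: sp3 ✓
C12: sp2
C13: sp2
C3, C4, C7, C8, C11 → 5 sp3 carbons.

5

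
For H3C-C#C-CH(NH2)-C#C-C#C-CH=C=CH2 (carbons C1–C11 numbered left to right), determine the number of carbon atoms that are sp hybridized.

7

C1: sp3
C2: sp ✓
C3: sp ✓
C4: sp3
C5: sp ✓
C6: sp ✓
C7: sp ✓
C8: sp ✓
C9: sp2
C10: sp ✓
C11: sp2
C2, C3, C5, C6, C7, C8, C10 → 7 sp carbons.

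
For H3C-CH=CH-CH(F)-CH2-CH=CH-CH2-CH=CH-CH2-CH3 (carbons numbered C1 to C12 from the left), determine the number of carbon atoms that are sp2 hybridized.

6

C1: sp3
C2: sp2 ✓
C3: sp2 ✓
C4: sp3
C5: sp3
C6: sp2 ✓
C7: sp2 ✓
C8: sp3
C9: sp2 ✓
C10: sp2 ✓
C11: sp3
C12: sp3
C2, C3, C6, C7, C9, C10 → 6 sp2 carbons.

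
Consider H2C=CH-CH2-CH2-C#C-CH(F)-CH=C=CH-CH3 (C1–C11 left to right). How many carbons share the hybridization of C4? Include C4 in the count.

4

C4 is sp3 (only σ bonds).
C1: sp2
C2: sp2
C3: sp3 ✓
C4: sp3 ✓
C5: sp
C6: sp
C7: sp3 ✓
C8: sp2
C9: sp
C10: sp2
C11: sp3 ✓
4 carbons are sp3.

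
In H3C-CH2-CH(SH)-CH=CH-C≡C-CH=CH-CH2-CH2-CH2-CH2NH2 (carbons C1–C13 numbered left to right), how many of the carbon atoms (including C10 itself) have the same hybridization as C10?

7

C10 is sp3 (only σ bonds).
C1: sp3 ✓
C2: sp3 ✓
C3: sp3 ✓
C4: sp2
C5: sp2
C6: sp
C7: sp
C8: sp2
C9: sp2
C10: sp3 ✓
C11: sp3 ✓
C12: sp3 ✓
C13: sp3 ✓
7 carbons are sp3.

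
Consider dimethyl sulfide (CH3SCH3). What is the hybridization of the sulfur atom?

sp3

The sulfur atom: 2 σ bonds and 2 lone pairs — 4 electron domains, sp3.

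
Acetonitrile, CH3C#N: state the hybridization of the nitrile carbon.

The nitrile carbon has 2 σ bonds, plus two π bonds: steric number 2 → sp.

sp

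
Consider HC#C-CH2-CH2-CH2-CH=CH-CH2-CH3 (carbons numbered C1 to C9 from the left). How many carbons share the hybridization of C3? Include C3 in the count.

5

C3 is sp3 (only σ bonds).
C1: sp
C2: sp
C3: sp3 ✓
C4: sp3 ✓
C5: sp3 ✓
C6: sp2
C7: sp2
C8: sp3 ✓
C9: sp3 ✓
5 carbons are sp3.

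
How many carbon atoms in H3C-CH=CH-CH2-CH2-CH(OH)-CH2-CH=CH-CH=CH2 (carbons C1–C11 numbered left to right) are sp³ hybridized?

C1: sp3 ✓
C2: sp2
C3: sp2
C4: sp3 ✓
C5: sp3 ✓
C6: sp3 ✓
C7: sp3 ✓
C8: sp2
C9: sp2
C10: sp2
C11: sp2
C1, C4, C5, C6, C7 → 5 sp3 carbons.

5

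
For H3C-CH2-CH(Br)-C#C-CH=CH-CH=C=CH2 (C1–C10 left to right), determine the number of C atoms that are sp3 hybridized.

3

C1: sp3 ✓
C2: sp3 ✓
C3: sp3 ✓
C4: sp
C5: sp
C6: sp2
C7: sp2
C8: sp2
C9: sp
C10: sp2
C1, C2, C3 → 3 sp3 carbons.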